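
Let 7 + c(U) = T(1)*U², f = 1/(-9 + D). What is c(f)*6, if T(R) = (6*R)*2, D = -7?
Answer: -1335/32 ≈ -41.719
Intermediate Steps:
T(R) = 12*R
f = -1/16 (f = 1/(-9 - 7) = 1/(-16) = -1/16 ≈ -0.062500)
c(U) = -7 + 12*U² (c(U) = -7 + (12*1)*U² = -7 + 12*U²)
c(f)*6 = (-7 + 12*(-1/16)²)*6 = (-7 + 12*(1/256))*6 = (-7 + 3/64)*6 = -445/64*6 = -1335/32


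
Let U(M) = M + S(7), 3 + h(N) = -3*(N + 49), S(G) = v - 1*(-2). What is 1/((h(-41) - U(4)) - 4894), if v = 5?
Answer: -1/4932 ≈ -0.00020276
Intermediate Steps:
S(G) = 7 (S(G) = 5 - 1*(-2) = 5 + 2 = 7)
h(N) = -150 - 3*N (h(N) = -3 - 3*(N + 49) = -3 - 3*(49 + N) = -3 + (-147 - 3*N) = -150 - 3*N)
U(M) = 7 + M (U(M) = M + 7 = 7 + M)
1/((h(-41) - U(4)) - 4894) = 1/(((-150 - 3*(-41)) - (7 + 4)) - 4894) = 1/(((-150 + 123) - 1*11) - 4894) = 1/((-27 - 11) - 4894) = 1/(-38 - 4894) = 1/(-4932) = -1/4932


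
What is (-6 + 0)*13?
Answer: -78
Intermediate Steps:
(-6 + 0)*13 = -6*13 = -78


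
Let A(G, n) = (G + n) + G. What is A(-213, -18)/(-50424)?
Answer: 37/4202 ≈ 0.0088053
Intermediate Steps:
A(G, n) = n + 2*G
A(-213, -18)/(-50424) = (-18 + 2*(-213))/(-50424) = (-18 - 426)*(-1/50424) = -444*(-1/50424) = 37/4202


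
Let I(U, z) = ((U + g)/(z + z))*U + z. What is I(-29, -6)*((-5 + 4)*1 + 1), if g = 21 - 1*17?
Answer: 0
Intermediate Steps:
g = 4 (g = 21 - 17 = 4)
I(U, z) = z + U*(4 + U)/(2*z) (I(U, z) = ((U + 4)/(z + z))*U + z = ((4 + U)/((2*z)))*U + z = ((4 + U)*(1/(2*z)))*U + z = ((4 + U)/(2*z))*U + z = U*(4 + U)/(2*z) + z = z + U*(4 + U)/(2*z))
I(-29, -6)*((-5 + 4)*1 + 1) = (((-6)² + (½)*(-29)² + 2*(-29))/(-6))*((-5 + 4)*1 + 1) = (-(36 + (½)*841 - 58)/6)*(-1*1 + 1) = (-(36 + 841/2 - 58)/6)*(-1 + 1) = -⅙*797/2*0 = -797/12*0 = 0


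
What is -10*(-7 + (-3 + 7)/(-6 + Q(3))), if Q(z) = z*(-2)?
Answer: 220/3 ≈ 73.333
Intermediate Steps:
Q(z) = -2*z
-10*(-7 + (-3 + 7)/(-6 + Q(3))) = -10*(-7 + (-3 + 7)/(-6 - 2*3)) = -10*(-7 + 4/(-6 - 6)) = -10*(-7 + 4/(-12)) = -10*(-7 + 4*(-1/12)) = -10*(-7 - ⅓) = -10*(-22/3) = 220/3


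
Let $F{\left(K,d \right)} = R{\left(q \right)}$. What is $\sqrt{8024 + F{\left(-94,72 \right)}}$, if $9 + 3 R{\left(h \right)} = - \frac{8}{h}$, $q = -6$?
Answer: $\frac{\sqrt{72193}}{3} \approx 89.563$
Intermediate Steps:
$R{\left(h \right)} = -3 - \frac{8}{3 h}$ ($R{\left(h \right)} = -3 + \frac{\left(-8\right) \frac{1}{h}}{3} = -3 - \frac{8}{3 h}$)
$F{\left(K,d \right)} = - \frac{23}{9}$ ($F{\left(K,d \right)} = -3 - \frac{8}{3 \left(-6\right)} = -3 - - \frac{4}{9} = -3 + \frac{4}{9} = - \frac{23}{9}$)
$\sqrt{8024 + F{\left(-94,72 \right)}} = \sqrt{8024 - \frac{23}{9}} = \sqrt{\frac{72193}{9}} = \frac{\sqrt{72193}}{3}$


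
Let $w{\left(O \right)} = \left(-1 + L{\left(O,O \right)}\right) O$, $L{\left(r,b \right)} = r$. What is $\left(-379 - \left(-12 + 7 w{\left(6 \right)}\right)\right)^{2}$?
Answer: $332929$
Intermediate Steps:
$w{\left(O \right)} = O \left(-1 + O\right)$ ($w{\left(O \right)} = \left(-1 + O\right) O = O \left(-1 + O\right)$)
$\left(-379 - \left(-12 + 7 w{\left(6 \right)}\right)\right)^{2} = \left(-379 + \left(- 7 \cdot 6 \left(-1 + 6\right) + 12\right)\right)^{2} = \left(-379 + \left(- 7 \cdot 6 \cdot 5 + 12\right)\right)^{2} = \left(-379 + \left(\left(-7\right) 30 + 12\right)\right)^{2} = \left(-379 + \left(-210 + 12\right)\right)^{2} = \left(-379 - 198\right)^{2} = \left(-577\right)^{2} = 332929$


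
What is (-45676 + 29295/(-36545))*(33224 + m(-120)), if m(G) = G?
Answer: -11051828100272/7309 ≈ -1.5121e+9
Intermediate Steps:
(-45676 + 29295/(-36545))*(33224 + m(-120)) = (-45676 + 29295/(-36545))*(33224 - 120) = (-45676 + 29295*(-1/36545))*33104 = (-45676 - 5859/7309)*33104 = -333851743/7309*33104 = -11051828100272/7309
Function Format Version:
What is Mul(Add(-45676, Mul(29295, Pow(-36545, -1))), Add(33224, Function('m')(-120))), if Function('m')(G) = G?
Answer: Rational(-11051828100272, 7309) ≈ -1.5121e+9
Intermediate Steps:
Mul(Add(-45676, Mul(29295, Pow(-36545, -1))), Add(33224, Function('m')(-120))) = Mul(Add(-45676, Mul(29295, Pow(-36545, -1))), Add(33224, -120)) = Mul(Add(-45676, Mul(29295, Rational(-1, 36545))), 33104) = Mul(Add(-45676, Rational(-5859, 7309)), 33104) = Mul(Rational(-333851743, 7309), 33104) = Rational(-11051828100272, 7309)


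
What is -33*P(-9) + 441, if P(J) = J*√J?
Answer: 441 + 891*I ≈ 441.0 + 891.0*I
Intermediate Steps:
P(J) = J^(3/2)
-33*P(-9) + 441 = -(-891)*I + 441 = 891*I + 441 = 441 + 891*I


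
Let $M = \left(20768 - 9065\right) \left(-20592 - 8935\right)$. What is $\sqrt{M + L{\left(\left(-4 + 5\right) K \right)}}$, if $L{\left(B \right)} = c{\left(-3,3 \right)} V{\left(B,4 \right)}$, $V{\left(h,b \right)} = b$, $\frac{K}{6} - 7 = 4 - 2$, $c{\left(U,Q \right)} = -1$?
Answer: $i \sqrt{345554485} \approx 18589.0 i$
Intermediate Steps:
$K = 54$ ($K = 42 + 6 \left(4 - 2\right) = 42 + 6 \cdot 2 = 42 + 12 = 54$)
$L{\left(B \right)} = -4$ ($L{\left(B \right)} = \left(-1\right) 4 = -4$)
$M = -345554481$ ($M = 11703 \left(-29527\right) = -345554481$)
$\sqrt{M + L{\left(\left(-4 + 5\right) K \right)}} = \sqrt{-345554481 - 4} = \sqrt{-345554485} = i \sqrt{345554485}$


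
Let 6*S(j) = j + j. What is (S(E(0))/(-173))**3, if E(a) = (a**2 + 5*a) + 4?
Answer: -64/139798359 ≈ -4.5780e-7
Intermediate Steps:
E(a) = 4 + a**2 + 5*a
S(j) = j/3 (S(j) = (j + j)/6 = (2*j)/6 = j/3)
(S(E(0))/(-173))**3 = (((4 + 0**2 + 5*0)/3)/(-173))**3 = (((4 + 0 + 0)/3)*(-1/173))**3 = (((1/3)*4)*(-1/173))**3 = ((4/3)*(-1/173))**3 = (-4/519)**3 = -64/139798359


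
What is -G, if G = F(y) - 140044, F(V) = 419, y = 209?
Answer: 139625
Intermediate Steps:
G = -139625 (G = 419 - 140044 = -139625)
-G = -1*(-139625) = 139625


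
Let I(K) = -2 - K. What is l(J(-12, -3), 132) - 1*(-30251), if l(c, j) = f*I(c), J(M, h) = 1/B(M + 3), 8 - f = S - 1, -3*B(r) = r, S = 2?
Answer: 90704/3 ≈ 30235.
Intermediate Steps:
B(r) = -r/3
f = 7 (f = 8 - (2 - 1) = 8 - 1*1 = 8 - 1 = 7)
J(M, h) = 1/(-1 - M/3) (J(M, h) = 1/(-(M + 3)/3) = 1/(-(3 + M)/3) = 1/(-1 - M/3))
l(c, j) = -14 - 7*c (l(c, j) = 7*(-2 - c) = -14 - 7*c)
l(J(-12, -3), 132) - 1*(-30251) = (-14 - 21/(-3 - 1*(-12))) - 1*(-30251) = (-14 - 21/(-3 + 12)) + 30251 = (-14 - 21/9) + 30251 = (-14 - 7*1/3) + 30251 = (-14 - 7/3) + 30251 = -49/3 + 30251 = 90704/3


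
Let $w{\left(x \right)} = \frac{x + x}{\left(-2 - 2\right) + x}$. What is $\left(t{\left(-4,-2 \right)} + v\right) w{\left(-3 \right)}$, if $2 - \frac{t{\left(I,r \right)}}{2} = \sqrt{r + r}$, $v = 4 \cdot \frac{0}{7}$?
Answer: $\frac{24}{7} - \frac{24 i}{7} \approx 3.4286 - 3.4286 i$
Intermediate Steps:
$v = 0$ ($v = 4 \cdot 0 \cdot \frac{1}{7} = 4 \cdot 0 = 0$)
$w{\left(x \right)} = \frac{2 x}{-4 + x}$
$t{\left(I,r \right)} = 4 - 2 \sqrt{2} \sqrt{r}$ ($t{\left(I,r \right)} = 4 - 2 \sqrt{r + r} = 4 - 2 \sqrt{2 r} = 4 - 2 \sqrt{2} \sqrt{r}$)
$\left(t{\left(-4,-2 \right)} + v\right) w{\left(-3 \right)} = \left(\left(4 - 2 \sqrt{2} \sqrt{-2}\right) + 0\right) 2 \left(-3\right) \frac{1}{-4 - 3} = \left(\left(4 - 2 \sqrt{2} i \sqrt{2}\right) + 0\right) 2 \left(-3\right) \frac{1}{-7} = \left(\left(4 - 4 i\right) + 0\right) 2 \left(-3\right) \left(- \frac{1}{7}\right) = \left(4 - 4 i\right) \frac{6}{7} = \frac{24}{7} - \frac{24 i}{7}$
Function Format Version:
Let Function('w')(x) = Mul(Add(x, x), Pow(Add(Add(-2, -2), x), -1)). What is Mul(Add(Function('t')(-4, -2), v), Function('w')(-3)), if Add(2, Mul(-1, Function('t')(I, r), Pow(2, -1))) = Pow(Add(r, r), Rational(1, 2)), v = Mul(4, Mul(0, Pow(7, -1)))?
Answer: Add(Rational(24, 7), Mul(Rational(-24, 7), I)) ≈ Add(3.4286, Mul(-3.4286, I))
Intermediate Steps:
v = 0 (v = Mul(4, Mul(0, Rational(1, 7))) = Mul(4, 0) = 0)
Function('w')(x) = Mul(2, x, Pow(Add(-4, x), -1)) (Function('w')(x) = Mul(Mul(2, x), Pow(Add(-4, x), -1)) = Mul(2, x, Pow(Add(-4, x), -1)))
Function('t')(I, r) = Add(4, Mul(-2, Pow(2, Rational(1, 2)), Pow(r, Rational(1, 2)))) (Function('t')(I, r) = Add(4, Mul(-2, Pow(Add(r, r), Rational(1, 2)))) = Add(4, Mul(-2, Pow(Mul(2, r), Rational(1, 2)))) = Add(4, Mul(-2, Mul(Pow(2, Rational(1, 2)), Pow(r, Rational(1, 2))))) = Add(4, Mul(-2, Pow(2, Rational(1, 2)), Pow(r, Rational(1, 2)))))
Mul(Add(Function('t')(-4, -2), v), Function('w')(-3)) = Mul(Add(Add(4, Mul(-2, Pow(2, Rational(1, 2)), Pow(-2, Rational(1, 2)))), 0), Mul(2, -3, Pow(Add(-4, -3), -1))) = Mul(Add(Add(4, Mul(-2, Pow(2, Rational(1, 2)), Mul(I, Pow(2, Rational(1, 2))))), 0), Mul(2, -3, Pow(-7, -1))) = Mul(Add(Add(4, Mul(-4, I)), 0), Mul(2, -3, Rational(-1, 7))) = Mul(Add(4, Mul(-4, I)), Rational(6, 7)) = Add(Rational(24, 7), Mul(Rational(-24, 7), I))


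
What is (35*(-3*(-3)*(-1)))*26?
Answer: -8190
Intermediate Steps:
(35*(-3*(-3)*(-1)))*26 = (35*(9*(-1)))*26 = (35*(-9))*26 = -315*26 = -8190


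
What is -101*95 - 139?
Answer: -9734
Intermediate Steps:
-101*95 - 139 = -9595 - 139 = -9734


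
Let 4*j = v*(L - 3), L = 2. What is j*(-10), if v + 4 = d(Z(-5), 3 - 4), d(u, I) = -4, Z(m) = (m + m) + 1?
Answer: -20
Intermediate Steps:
Z(m) = 1 + 2*m (Z(m) = 2*m + 1 = 1 + 2*m)
v = -8 (v = -4 - 4 = -8)
j = 2 (j = (-8*(2 - 3))/4 = (-8*(-1))/4 = (¼)*8 = 2)
j*(-10) = 2*(-10) = -20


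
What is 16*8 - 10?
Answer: 118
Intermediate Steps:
16*8 - 10 = 128 - 10 = 118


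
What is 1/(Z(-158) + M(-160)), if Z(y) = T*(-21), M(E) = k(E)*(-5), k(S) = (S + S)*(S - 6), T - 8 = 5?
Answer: -1/265873 ≈ -3.7612e-6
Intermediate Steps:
T = 13 (T = 8 + 5 = 13)
k(S) = 2*S*(-6 + S) (k(S) = (2*S)*(-6 + S) = 2*S*(-6 + S))
M(E) = -10*E*(-6 + E) (M(E) = (2*E*(-6 + E))*(-5) = -10*E*(-6 + E))
Z(y) = -273 (Z(y) = 13*(-21) = -273)
1/(Z(-158) + M(-160)) = 1/(-273 + 10*(-160)*(6 - 1*(-160))) = 1/(-273 + 10*(-160)*(6 + 160)) = 1/(-273 + 10*(-160)*166) = 1/(-273 - 265600) = 1/(-265873) = -1/265873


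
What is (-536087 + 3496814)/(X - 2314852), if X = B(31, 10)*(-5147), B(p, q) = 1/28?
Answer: -27633452/21607001 ≈ -1.2789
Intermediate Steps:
B(p, q) = 1/28
X = -5147/28 (X = (1/28)*(-5147) = -5147/28 ≈ -183.82)
(-536087 + 3496814)/(X - 2314852) = (-536087 + 3496814)/(-5147/28 - 2314852) = 2960727/(-64821003/28) = 2960727*(-28/64821003) = -27633452/21607001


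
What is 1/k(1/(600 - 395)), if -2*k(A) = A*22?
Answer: -205/11 ≈ -18.636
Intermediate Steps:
k(A) = -11*A (k(A) = -A*22/2 = -11*A)
1/k(1/(600 - 395)) = 1/(-11/(600 - 395)) = 1/(-11/205) = -205/11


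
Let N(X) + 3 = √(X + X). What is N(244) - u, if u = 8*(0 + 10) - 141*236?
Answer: 33193 + 2*√122 ≈ 33215.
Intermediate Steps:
N(X) = -3 + √2*√X (N(X) = -3 + √(X + X) = -3 + √(2*X) = -3 + √2*√X)
u = -33196 (u = 8*10 - 33276 = 80 - 33276 = -33196)
N(244) - u = (-3 + √2*√244) - 1*(-33196) = (-3 + √2*(2*√61)) + 33196 = (-3 + 2*√122) + 33196 = 33193 + 2*√122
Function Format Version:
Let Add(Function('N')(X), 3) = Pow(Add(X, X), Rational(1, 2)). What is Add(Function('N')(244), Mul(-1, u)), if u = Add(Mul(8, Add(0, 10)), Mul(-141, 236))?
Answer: Add(33193, Mul(2, Pow(122, Rational(1, 2)))) ≈ 33215.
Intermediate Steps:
Function('N')(X) = Add(-3, Mul(Pow(2, Rational(1, 2)), Pow(X, Rational(1, 2)))) (Function('N')(X) = Add(-3, Pow(Add(X, X), Rational(1, 2))) = Add(-3, Pow(Mul(2, X), Rational(1, 2))) = Add(-3, Mul(Pow(2, Rational(1, 2)), Pow(X, Rational(1, 2)))))
u = -33196 (u = Add(Mul(8, 10), -33276) = Add(80, -33276) = -33196)
Add(Function('N')(244), Mul(-1, u)) = Add(Add(-3, Mul(Pow(2, Rational(1, 2)), Pow(244, Rational(1, 2)))), Mul(-1, -33196)) = Add(Add(-3, Mul(Pow(2, Rational(1, 2)), Mul(2, Pow(61, Rational(1, 2))))), 33196) = Add(Add(-3, Mul(2, Pow(122, Rational(1, 2)))), 33196) = Add(33193, Mul(2, Pow(122, Rational(1, 2))))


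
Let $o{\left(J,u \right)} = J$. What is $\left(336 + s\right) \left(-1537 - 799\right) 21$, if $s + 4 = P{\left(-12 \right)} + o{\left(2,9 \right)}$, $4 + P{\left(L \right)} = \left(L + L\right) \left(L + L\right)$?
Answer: $-44444736$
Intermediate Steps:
$P{\left(L \right)} = -4 + 4 L^{2}$ ($P{\left(L \right)} = -4 + \left(L + L\right) \left(L + L\right) = -4 + 2 L 2 L = -4 + 4 L^{2}$)
$s = 570$ ($s = -4 + \left(\left(-4 + 4 \left(-12\right)^{2}\right) + 2\right) = -4 + \left(\left(-4 + 4 \cdot 144\right) + 2\right) = -4 + \left(\left(-4 + 576\right) + 2\right) = -4 + \left(572 + 2\right) = -4 + 574 = 570$)
$\left(336 + s\right) \left(-1537 - 799\right) 21 = \left(336 + 570\right) \left(-1537 - 799\right) 21 = 906 \left(-2336\right) 21 = \left(-2116416\right) 21 = -44444736$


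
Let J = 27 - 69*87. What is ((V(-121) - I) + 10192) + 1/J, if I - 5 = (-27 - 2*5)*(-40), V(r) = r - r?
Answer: 52033031/5976 ≈ 8707.0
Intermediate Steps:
V(r) = 0
J = -5976 (J = 27 - 6003 = -5976)
I = 1485 (I = 5 + (-27 - 2*5)*(-40) = 5 + (-27 - 10)*(-40) = 5 - 37*(-40) = 5 + 1480 = 1485)
((V(-121) - I) + 10192) + 1/J = ((0 - 1*1485) + 10192) + 1/(-5976) = ((0 - 1485) + 10192) - 1/5976 = (-1485 + 10192) - 1/5976 = 8707 - 1/5976 = 52033031/5976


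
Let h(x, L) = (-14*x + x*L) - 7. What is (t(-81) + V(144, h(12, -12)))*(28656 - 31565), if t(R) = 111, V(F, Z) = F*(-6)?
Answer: 2190477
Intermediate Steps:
h(x, L) = -7 - 14*x + L*x (h(x, L) = (-14*x + L*x) - 7 = -7 - 14*x + L*x)
V(F, Z) = -6*F
(t(-81) + V(144, h(12, -12)))*(28656 - 31565) = (111 - 6*144)*(28656 - 31565) = (111 - 864)*(-2909) = -753*(-2909) = 2190477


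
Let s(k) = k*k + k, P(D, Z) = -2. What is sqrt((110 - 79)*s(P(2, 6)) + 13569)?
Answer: sqrt(13631) ≈ 116.75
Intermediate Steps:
s(k) = k + k**2 (s(k) = k**2 + k = k + k**2)
sqrt((110 - 79)*s(P(2, 6)) + 13569) = sqrt((110 - 79)*(-2*(1 - 2)) + 13569) = sqrt(31*(-2*(-1)) + 13569) = sqrt(31*2 + 13569) = sqrt(62 + 13569) = sqrt(13631)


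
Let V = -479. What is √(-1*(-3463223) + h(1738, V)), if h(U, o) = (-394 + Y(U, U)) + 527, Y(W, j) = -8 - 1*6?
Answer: √3463342 ≈ 1861.0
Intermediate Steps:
Y(W, j) = -14 (Y(W, j) = -8 - 6 = -14)
h(U, o) = 119 (h(U, o) = (-394 - 14) + 527 = -408 + 527 = 119)
√(-1*(-3463223) + h(1738, V)) = √(-1*(-3463223) + 119) = √(3463223 + 119) = √3463342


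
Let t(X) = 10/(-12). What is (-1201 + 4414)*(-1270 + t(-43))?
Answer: -8166375/2 ≈ -4.0832e+6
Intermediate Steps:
t(X) = -⅚ (t(X) = 10*(-1/12) = -⅚)
(-1201 + 4414)*(-1270 + t(-43)) = (-1201 + 4414)*(-1270 - ⅚) = 3213*(-7625/6) = -8166375/2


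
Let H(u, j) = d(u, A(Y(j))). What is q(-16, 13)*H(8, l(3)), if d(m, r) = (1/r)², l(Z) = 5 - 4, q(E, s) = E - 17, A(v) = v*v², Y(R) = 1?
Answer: -33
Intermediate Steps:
A(v) = v³
q(E, s) = -17 + E
l(Z) = 1
d(m, r) = r⁻²
H(u, j) = 1 (H(u, j) = (1³)⁻² = 1⁻² = 1)
q(-16, 13)*H(8, l(3)) = (-17 - 16)*1 = -33*1 = -33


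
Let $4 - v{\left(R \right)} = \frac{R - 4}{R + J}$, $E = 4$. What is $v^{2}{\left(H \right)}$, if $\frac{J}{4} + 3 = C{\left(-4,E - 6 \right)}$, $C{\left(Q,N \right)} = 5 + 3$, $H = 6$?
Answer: $\frac{2601}{169} \approx 15.391$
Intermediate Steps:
$C{\left(Q,N \right)} = 8$
$J = 20$ ($J = -12 + 4 \cdot 8 = -12 + 32 = 20$)
$v{\left(R \right)} = 4 - \frac{-4 + R}{20 + R}$ ($v{\left(R \right)} = 4 - \frac{R - 4}{R + 20} = 4 - \frac{-4 + R}{20 + R}$)
$v^{2}{\left(H \right)} = \left(\frac{3 \left(28 + 6\right)}{20 + 6}\right)^{2} = \left(3 \cdot \frac{1}{26} \cdot 34\right)^{2} = \left(\frac{51}{13}\right)^{2} = \frac{2601}{169}$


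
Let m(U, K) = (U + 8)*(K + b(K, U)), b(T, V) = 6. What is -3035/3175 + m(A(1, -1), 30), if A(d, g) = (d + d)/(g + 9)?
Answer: 187988/635 ≈ 296.04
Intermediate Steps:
A(d, g) = 2*d/(9 + g) (A(d, g) = (2*d)/(9 + g) = 2*d/(9 + g))
m(U, K) = (6 + K)*(8 + U) (m(U, K) = (U + 8)*(K + 6) = (8 + U)*(6 + K) = (6 + K)*(8 + U))
-3035/3175 + m(A(1, -1), 30) = -3035/3175 + (48 + 6*(2*1/(9 - 1)) + 8*30 + 30*(2*1/(9 - 1))) = -3035*1/3175 + (48 + 6*(2*1/8) + 240 + 30*(2*1/8)) = -607/635 + (48 + 6*(2*1*(⅛)) + 240 + 30*(2*1*(⅛))) = -607/635 + (48 + 6*(¼) + 240 + 30*(¼)) = -607/635 + (48 + 3/2 + 240 + 15/2) = -607/635 + 297 = 187988/635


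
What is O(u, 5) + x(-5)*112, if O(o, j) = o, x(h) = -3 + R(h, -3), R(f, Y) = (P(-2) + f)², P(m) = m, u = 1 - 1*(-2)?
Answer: 5155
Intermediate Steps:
u = 3 (u = 1 + 2 = 3)
R(f, Y) = (-2 + f)²
x(h) = -3 + (-2 + h)²
O(u, 5) + x(-5)*112 = 3 + (-3 + (-2 - 5)²)*112 = 3 + (-3 + (-7)²)*112 = 3 + (-3 + 49)*112 = 3 + 46*112 = 3 + 5152 = 5155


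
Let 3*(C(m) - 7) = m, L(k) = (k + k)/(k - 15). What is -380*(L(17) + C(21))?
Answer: -11780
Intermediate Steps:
L(k) = 2*k/(-15 + k) (L(k) = (2*k)/(-15 + k) = 2*k/(-15 + k))
C(m) = 7 + m/3
-380*(L(17) + C(21)) = -380*(2*17/(-15 + 17) + (7 + (⅓)*21)) = -380*(2*17/2 + (7 + 7)) = -380*(2*17*(½) + 14) = -380*(17 + 14) = -380*31 = -11780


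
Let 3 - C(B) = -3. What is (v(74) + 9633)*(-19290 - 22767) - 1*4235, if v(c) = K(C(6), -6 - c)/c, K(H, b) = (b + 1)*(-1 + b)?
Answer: -30249432127/74 ≈ -4.0878e+8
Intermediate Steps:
C(B) = 6 (C(B) = 3 - 1*(-3) = 3 + 3 = 6)
K(H, b) = (1 + b)*(-1 + b)
v(c) = (-1 + (-6 - c)**2)/c
(v(74) + 9633)*(-19290 - 22767) - 1*4235 = ((-1 + (6 + 74)**2)/74 + 9633)*(-19290 - 22767) - 1*4235 = ((-1 + 80**2)/74 + 9633)*(-42057) - 4235 = ((-1 + 6400)/74 + 9633)*(-42057) - 4235 = ((1/74)*6399 + 9633)*(-42057) - 4235 = (6399/74 + 9633)*(-42057) - 4235 = (719241/74)*(-42057) - 4235 = -30249118737/74 - 4235 = -30249432127/74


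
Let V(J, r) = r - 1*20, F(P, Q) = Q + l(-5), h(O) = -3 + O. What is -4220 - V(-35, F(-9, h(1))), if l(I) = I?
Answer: -4193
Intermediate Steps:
F(P, Q) = -5 + Q (F(P, Q) = Q - 5 = -5 + Q)
V(J, r) = -20 + r (V(J, r) = r - 20 = -20 + r)
-4220 - V(-35, F(-9, h(1))) = -4220 - (-20 + (-5 + (-3 + 1))) = -4220 - (-20 + (-5 - 2)) = -4220 - (-20 - 7) = -4220 - 1*(-27) = -4220 + 27 = -4193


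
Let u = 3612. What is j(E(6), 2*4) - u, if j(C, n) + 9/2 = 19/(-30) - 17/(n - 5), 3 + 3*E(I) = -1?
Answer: -18114/5 ≈ -3622.8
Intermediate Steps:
E(I) = -4/3 (E(I) = -1 + (⅓)*(-1) = -1 - ⅓ = -4/3)
j(C, n) = -77/15 - 17/(-5 + n) (j(C, n) = -9/2 + (19/(-30) - 17/(n - 5)) = -9/2 + (19*(-1/30) - 17/(-5 + n)) = -9/2 + (-19/30 - 17/(-5 + n)) = -77/15 - 17/(-5 + n))
j(E(6), 2*4) - u = (130 - 154*4)/(15*(-5 + 2*4)) - 1*3612 = (130 - 77*8)/(15*(-5 + 8)) - 3612 = (1/15)*(130 - 616)/3 - 3612 = (1/15)*(⅓)*(-486) - 3612 = -54/5 - 3612 = -18114/5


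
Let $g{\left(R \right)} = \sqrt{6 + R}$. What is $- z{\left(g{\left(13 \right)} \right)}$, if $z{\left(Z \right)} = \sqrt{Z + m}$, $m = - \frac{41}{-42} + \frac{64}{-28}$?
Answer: $- \frac{\sqrt{-2310 + 1764 \sqrt{19}}}{42} \approx -1.7462$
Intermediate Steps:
$m = - \frac{55}{42}$ ($m = \left(-41\right) \left(- \frac{1}{42}\right) + 64 \left(- \frac{1}{28}\right) = \frac{41}{42} - \frac{16}{7} = - \frac{55}{42} \approx -1.3095$)
$z{\left(Z \right)} = \sqrt{- \frac{55}{42} + Z}$ ($z{\left(Z \right)} = \sqrt{Z - \frac{55}{42}} = \sqrt{- \frac{55}{42} + Z}$)
$- z{\left(g{\left(13 \right)} \right)} = - \frac{\sqrt{-2310 + 1764 \sqrt{6 + 13}}}{42} = - \frac{\sqrt{-2310 + 1764 \sqrt{19}}}{42}$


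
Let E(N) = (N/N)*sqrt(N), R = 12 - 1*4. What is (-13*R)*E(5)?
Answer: -104*sqrt(5) ≈ -232.55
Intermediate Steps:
R = 8 (R = 12 - 4 = 8)
E(N) = sqrt(N) (E(N) = 1*sqrt(N) = sqrt(N))
(-13*R)*E(5) = (-13*8)*sqrt(5) = -104*sqrt(5)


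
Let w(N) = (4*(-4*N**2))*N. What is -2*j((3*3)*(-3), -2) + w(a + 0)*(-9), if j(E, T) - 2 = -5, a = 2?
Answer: 1158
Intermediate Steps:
j(E, T) = -3 (j(E, T) = 2 - 5 = -3)
w(N) = -16*N**3 (w(N) = (-16*N**2)*N = -16*N**3)
-2*j((3*3)*(-3), -2) + w(a + 0)*(-9) = -2*(-3) - 16*(2 + 0)**3*(-9) = 6 - 16*2**3*(-9) = 6 - 16*8*(-9) = 6 - 128*(-9) = 6 + 1152 = 1158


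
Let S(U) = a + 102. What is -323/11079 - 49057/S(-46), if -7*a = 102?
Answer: -422746133/753372 ≈ -561.14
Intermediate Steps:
a = -102/7 (a = -⅐*102 = -102/7 ≈ -14.571)
S(U) = 612/7 (S(U) = -102/7 + 102 = 612/7)
-323/11079 - 49057/S(-46) = -323/11079 - 49057/612/7 = -323*1/11079 - 49057*7/612 = -323/11079 - 343399/612 = -422746133/753372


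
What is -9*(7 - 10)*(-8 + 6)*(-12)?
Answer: 648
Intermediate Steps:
-9*(7 - 10)*(-8 + 6)*(-12) = -(-27)*(-2)*(-12) = -9*6*(-12) = -54*(-12) = 648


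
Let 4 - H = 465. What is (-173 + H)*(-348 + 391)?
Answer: -27262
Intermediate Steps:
H = -461 (H = 4 - 1*465 = 4 - 465 = -461)
(-173 + H)*(-348 + 391) = (-173 - 461)*(-348 + 391) = -634*43 = -27262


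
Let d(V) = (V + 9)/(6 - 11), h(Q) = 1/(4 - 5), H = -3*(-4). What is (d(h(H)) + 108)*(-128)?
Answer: -68096/5 ≈ -13619.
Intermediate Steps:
H = 12
h(Q) = -1 (h(Q) = 1/(-1) = -1)
d(V) = -9/5 - V/5 (d(V) = (9 + V)/(-5) = (9 + V)*(-1/5) = -9/5 - V/5)
(d(h(H)) + 108)*(-128) = ((-9/5 - 1/5*(-1)) + 108)*(-128) = ((-9/5 + 1/5) + 108)*(-128) = (-8/5 + 108)*(-128) = (532/5)*(-128) = -68096/5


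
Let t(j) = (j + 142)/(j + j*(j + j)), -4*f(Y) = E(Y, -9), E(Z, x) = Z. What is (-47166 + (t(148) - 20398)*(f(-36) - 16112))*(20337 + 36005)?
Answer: 18485432710774289/999 ≈ 1.8504e+13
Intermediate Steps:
f(Y) = -Y/4
t(j) = (142 + j)/(j + 2*j**2) (t(j) = (142 + j)/(j + j*(2*j)) = (142 + j)/(j + 2*j**2))
(-47166 + (t(148) - 20398)*(f(-36) - 16112))*(20337 + 36005) = (-47166 + ((142 + 148)/(148*(1 + 2*148)) - 20398)*(-1/4*(-36) - 16112))*(20337 + 36005) = (-47166 + ((1/148)*290/(1 + 296) - 20398)*(9 - 16112))*56342 = (-47166 + ((1/148)*290/297 - 20398)*(-16103))*56342 = (-47166 + ((1/148)*(1/297)*290 - 20398)*(-16103))*56342 = (-47166 + (145/21978 - 20398)*(-16103))*56342 = (-47166 - 448307099/21978*(-16103))*56342 = (-47166 + 7219089215197/21978)*56342 = (7218052600849/21978)*56342 = 18485432710774289/999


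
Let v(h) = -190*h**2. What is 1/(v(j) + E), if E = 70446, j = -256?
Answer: -1/12381394 ≈ -8.0766e-8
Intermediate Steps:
1/(v(j) + E) = 1/(-190*(-256)**2 + 70446) = 1/(-190*65536 + 70446) = 1/(-12451840 + 70446) = 1/(-12381394) = -1/12381394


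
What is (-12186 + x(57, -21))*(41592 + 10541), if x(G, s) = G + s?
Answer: -633415950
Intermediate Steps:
(-12186 + x(57, -21))*(41592 + 10541) = (-12186 + (57 - 21))*(41592 + 10541) = (-12186 + 36)*52133 = -12150*52133 = -633415950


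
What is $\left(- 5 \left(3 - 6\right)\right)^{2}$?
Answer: $225$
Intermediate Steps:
$\left(- 5 \left(3 - 6\right)\right)^{2} = \left(\left(-5\right) \left(-3\right)\right)^{2} = 15^{2} = 225$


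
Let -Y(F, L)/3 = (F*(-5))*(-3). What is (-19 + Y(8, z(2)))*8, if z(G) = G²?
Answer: -3032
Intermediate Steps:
Y(F, L) = -45*F (Y(F, L) = -3*F*(-5)*(-3) = -3*(-5*F)*(-3) = -45*F)
(-19 + Y(8, z(2)))*8 = (-19 - 45*8)*8 = (-19 - 360)*8 = -379*8 = -3032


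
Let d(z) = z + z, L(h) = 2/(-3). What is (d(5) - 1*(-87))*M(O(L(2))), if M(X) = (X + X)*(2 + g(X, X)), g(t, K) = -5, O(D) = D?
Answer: 388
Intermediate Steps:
L(h) = -⅔ (L(h) = 2*(-⅓) = -⅔)
d(z) = 2*z
M(X) = -6*X (M(X) = (X + X)*(2 - 5) = (2*X)*(-3) = -6*X)
(d(5) - 1*(-87))*M(O(L(2))) = (2*5 - 1*(-87))*(-6*(-⅔)) = (10 + 87)*4 = 97*4 = 388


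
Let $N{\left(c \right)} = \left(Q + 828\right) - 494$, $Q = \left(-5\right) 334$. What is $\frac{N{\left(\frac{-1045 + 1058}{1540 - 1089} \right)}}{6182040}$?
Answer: $- \frac{167}{772755} \approx -0.00021611$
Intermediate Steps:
$Q = -1670$
$N{\left(c \right)} = -1336$ ($N{\left(c \right)} = \left(-1670 + 828\right) - 494 = -842 - 494 = -1336$)
$\frac{N{\left(\frac{-1045 + 1058}{1540 - 1089} \right)}}{6182040} = - \frac{1336}{6182040} = \left(-1336\right) \frac{1}{6182040} = - \frac{167}{772755}$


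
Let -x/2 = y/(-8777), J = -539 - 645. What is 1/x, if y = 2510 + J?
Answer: 8777/2652 ≈ 3.3096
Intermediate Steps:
J = -1184
y = 1326 (y = 2510 - 1184 = 1326)
x = 2652/8777 (x = -2652/(-8777) = -2652*(-1)/8777 = -2*(-1326/8777) = 2652/8777 ≈ 0.30215)
1/x = 1/(2652/8777) = 8777/2652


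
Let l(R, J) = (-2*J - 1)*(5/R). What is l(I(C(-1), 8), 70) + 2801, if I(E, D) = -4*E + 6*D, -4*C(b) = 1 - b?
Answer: 27869/10 ≈ 2786.9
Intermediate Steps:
C(b) = -¼ + b/4 (C(b) = -(1 - b)/4 = -¼ + b/4)
l(R, J) = 5*(-1 - 2*J)/R (l(R, J) = (-1 - 2*J)*(5/R) = 5*(-1 - 2*J)/R)
l(I(C(-1), 8), 70) + 2801 = 5*(-1 - 2*70)/(-4*(-¼ + (¼)*(-1)) + 6*8) + 2801 = 5*(-1 - 140)/(-4*(-¼ - ¼) + 48) + 2801 = 5*(-141)/(-4*(-½) + 48) + 2801 = 5*(-141)/(2 + 48) + 2801 = 5*(-141)/50 + 2801 = 5*(1/50)*(-141) + 2801 = -141/10 + 2801 = 27869/10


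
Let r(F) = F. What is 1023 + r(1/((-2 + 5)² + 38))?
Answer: 48082/47 ≈ 1023.0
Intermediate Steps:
1023 + r(1/((-2 + 5)² + 38)) = 1023 + 1/((-2 + 5)² + 38) = 1023 + 1/(3² + 38) = 1023 + 1/(9 + 38) = 1023 + 1/47 = 48082/47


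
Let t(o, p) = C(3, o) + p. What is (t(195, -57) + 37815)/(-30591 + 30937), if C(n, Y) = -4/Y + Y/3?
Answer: 7375481/67470 ≈ 109.31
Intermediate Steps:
C(n, Y) = -4/Y + Y/3 (C(n, Y) = -4/Y + Y*(1/3) = -4/Y + Y/3)
t(o, p) = p - 4/o + o/3 (t(o, p) = (-4/o + o/3) + p = p - 4/o + o/3)
(t(195, -57) + 37815)/(-30591 + 30937) = ((-57 - 4/195 + (1/3)*195) + 37815)/(-30591 + 30937) = ((-57 - 4*1/195 + 65) + 37815)/346 = ((-57 - 4/195 + 65) + 37815)*(1/346) = (1556/195 + 37815)*(1/346) = (7375481/195)*(1/346) = 7375481/67470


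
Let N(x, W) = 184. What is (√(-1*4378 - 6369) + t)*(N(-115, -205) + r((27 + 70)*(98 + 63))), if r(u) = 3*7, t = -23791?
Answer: -4877155 + 205*I*√10747 ≈ -4.8772e+6 + 21252.0*I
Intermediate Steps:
r(u) = 21
(√(-1*4378 - 6369) + t)*(N(-115, -205) + r((27 + 70)*(98 + 63))) = (√(-1*4378 - 6369) - 23791)*(184 + 21) = (√(-4378 - 6369) - 23791)*205 = (√(-10747) - 23791)*205 = (I*√10747 - 23791)*205 = (-23791 + I*√10747)*205 = -4877155 + 205*I*√10747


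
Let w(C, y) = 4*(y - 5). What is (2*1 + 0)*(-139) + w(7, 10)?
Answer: -258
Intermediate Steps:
w(C, y) = -20 + 4*y (w(C, y) = 4*(-5 + y) = -20 + 4*y)
(2*1 + 0)*(-139) + w(7, 10) = (2*1 + 0)*(-139) + (-20 + 4*10) = (2 + 0)*(-139) + (-20 + 40) = 2*(-139) + 20 = -278 + 20 = -258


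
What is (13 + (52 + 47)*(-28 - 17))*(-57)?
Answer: 253194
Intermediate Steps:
(13 + (52 + 47)*(-28 - 17))*(-57) = (13 + 99*(-45))*(-57) = (13 - 4455)*(-57) = -4442*(-57) = 253194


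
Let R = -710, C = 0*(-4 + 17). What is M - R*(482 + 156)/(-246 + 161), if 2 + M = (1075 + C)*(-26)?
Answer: -565780/17 ≈ -33281.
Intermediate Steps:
C = 0 (C = 0*13 = 0)
M = -27952 (M = -2 + (1075 + 0)*(-26) = -2 + 1075*(-26) = -2 - 27950 = -27952)
M - R*(482 + 156)/(-246 + 161) = -27952 - (-710)*(482 + 156)/(-246 + 161) = -27952 - (-710)*638/(-85) = -27952 - (-710)*638*(-1/85) = -27952 - (-710)*(-638)/85 = -27952 - 1*90596/17 = -27952 - 90596/17 = -565780/17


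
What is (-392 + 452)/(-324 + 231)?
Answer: -20/31 ≈ -0.64516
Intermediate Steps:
(-392 + 452)/(-324 + 231) = 60/(-93) = 60*(-1/93) = -20/31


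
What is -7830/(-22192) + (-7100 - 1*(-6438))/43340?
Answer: 40582637/120225160 ≈ 0.33756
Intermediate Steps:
-7830/(-22192) + (-7100 - 1*(-6438))/43340 = -7830*(-1/22192) + (-7100 + 6438)*(1/43340) = 3915/11096 - 662*1/43340 = 3915/11096 - 331/21670 = 40582637/120225160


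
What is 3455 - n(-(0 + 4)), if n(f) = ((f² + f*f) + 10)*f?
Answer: 3623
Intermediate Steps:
n(f) = f*(10 + 2*f²) (n(f) = ((f² + f²) + 10)*f = (2*f² + 10)*f = (10 + 2*f²)*f = f*(10 + 2*f²))
3455 - n(-(0 + 4)) = 3455 - 2*(-(0 + 4))*(5 + (-(0 + 4))²) = 3455 - 2*(-1*4)*(5 + (-1*4)²) = 3455 - 2*(-4)*(5 + (-4)²) = 3455 - 2*(-4)*(5 + 16) = 3455 - 2*(-4)*21 = 3455 - 1*(-168) = 3455 + 168 = 3623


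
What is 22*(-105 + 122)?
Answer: 374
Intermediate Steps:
22*(-105 + 122) = 22*17 = 374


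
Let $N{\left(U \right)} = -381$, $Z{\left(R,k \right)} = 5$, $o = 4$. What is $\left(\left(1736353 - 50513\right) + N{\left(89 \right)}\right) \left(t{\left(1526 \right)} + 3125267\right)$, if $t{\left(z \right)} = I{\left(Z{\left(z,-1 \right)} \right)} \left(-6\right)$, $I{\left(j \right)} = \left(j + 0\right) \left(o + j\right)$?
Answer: $5267054318623$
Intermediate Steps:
$I{\left(j \right)} = j \left(4 + j\right)$ ($I{\left(j \right)} = \left(j + 0\right) \left(4 + j\right) = j \left(4 + j\right)$)
$t{\left(z \right)} = -270$ ($t{\left(z \right)} = 5 \left(4 + 5\right) \left(-6\right) = 5 \cdot 9 \left(-6\right) = 45 \left(-6\right) = -270$)
$\left(\left(1736353 - 50513\right) + N{\left(89 \right)}\right) \left(t{\left(1526 \right)} + 3125267\right) = \left(\left(1736353 - 50513\right) - 381\right) \left(-270 + 3125267\right) = \left(\left(1736353 - 50513\right) - 381\right) 3124997 = \left(1685840 - 381\right) 3124997 = 1685459 \cdot 3124997 = 5267054318623$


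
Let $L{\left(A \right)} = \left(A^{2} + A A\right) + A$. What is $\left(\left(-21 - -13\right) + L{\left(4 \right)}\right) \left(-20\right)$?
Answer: $-560$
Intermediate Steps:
$L{\left(A \right)} = A + 2 A^{2}$ ($L{\left(A \right)} = \left(A^{2} + A^{2}\right) + A = 2 A^{2} + A = A + 2 A^{2}$)
$\left(\left(-21 - -13\right) + L{\left(4 \right)}\right) \left(-20\right) = \left(\left(-21 - -13\right) + 4 \left(1 + 2 \cdot 4\right)\right) \left(-20\right) = \left(\left(-21 + 13\right) + 4 \left(1 + 8\right)\right) \left(-20\right) = \left(-8 + 4 \cdot 9\right) \left(-20\right) = \left(-8 + 36\right) \left(-20\right) = 28 \left(-20\right) = -560$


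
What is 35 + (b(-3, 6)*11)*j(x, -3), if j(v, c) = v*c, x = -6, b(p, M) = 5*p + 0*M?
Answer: -2935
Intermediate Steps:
b(p, M) = 5*p (b(p, M) = 5*p + 0 = 5*p)
j(v, c) = c*v
35 + (b(-3, 6)*11)*j(x, -3) = 35 + ((5*(-3))*11)*(-3*(-6)) = 35 - 15*11*18 = 35 - 165*18 = 35 - 2970 = -2935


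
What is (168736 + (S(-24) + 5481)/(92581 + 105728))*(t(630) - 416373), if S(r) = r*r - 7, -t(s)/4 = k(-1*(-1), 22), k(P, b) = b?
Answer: -13935565288855514/198309 ≈ -7.0272e+10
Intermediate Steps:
t(s) = -88 (t(s) = -4*22 = -88)
S(r) = -7 + r**2 (S(r) = r**2 - 7 = -7 + r**2)
(168736 + (S(-24) + 5481)/(92581 + 105728))*(t(630) - 416373) = (168736 + ((-7 + (-24)**2) + 5481)/(92581 + 105728))*(-88 - 416373) = (168736 + ((-7 + 576) + 5481)/198309)*(-416461) = (168736 + (569 + 5481)*(1/198309))*(-416461) = (168736 + 6050*(1/198309))*(-416461) = (168736 + 6050/198309)*(-416461) = (33461873474/198309)*(-416461) = -13935565288855514/198309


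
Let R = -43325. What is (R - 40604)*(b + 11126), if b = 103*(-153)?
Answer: 388843057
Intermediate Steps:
b = -15759
(R - 40604)*(b + 11126) = (-43325 - 40604)*(-15759 + 11126) = -83929*(-4633) = 388843057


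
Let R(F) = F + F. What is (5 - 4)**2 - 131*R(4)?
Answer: -1047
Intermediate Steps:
R(F) = 2*F
(5 - 4)**2 - 131*R(4) = (5 - 4)**2 - 262*4 = 1**2 - 131*8 = 1 - 1048 = -1047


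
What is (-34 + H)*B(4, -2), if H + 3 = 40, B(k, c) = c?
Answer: -6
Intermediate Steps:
H = 37 (H = -3 + 40 = 37)
(-34 + H)*B(4, -2) = (-34 + 37)*(-2) = 3*(-2) = -6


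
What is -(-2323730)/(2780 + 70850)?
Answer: 232373/7363 ≈ 31.560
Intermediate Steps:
-(-2323730)/(2780 + 70850) = -(-2323730)/73630 = -17*(-13669/7363) = 232373/7363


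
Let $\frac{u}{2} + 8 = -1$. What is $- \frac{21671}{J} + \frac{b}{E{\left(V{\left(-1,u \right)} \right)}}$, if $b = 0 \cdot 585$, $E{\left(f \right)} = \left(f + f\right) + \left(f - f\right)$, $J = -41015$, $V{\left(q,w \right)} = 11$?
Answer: $\frac{1667}{3155} \approx 0.52837$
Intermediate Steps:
$u = -18$ ($u = -16 + 2 \left(-1\right) = -16 - 2 = -18$)
$E{\left(f \right)} = 2 f$ ($E{\left(f \right)} = 2 f + 0 = 2 f$)
$b = 0$
$- \frac{21671}{J} + \frac{b}{E{\left(V{\left(-1,u \right)} \right)}} = - \frac{21671}{-41015} + \frac{0}{2 \cdot 11} = \left(-21671\right) \left(- \frac{1}{41015}\right) + \frac{0}{22} = \frac{1667}{3155} + 0 \cdot \frac{1}{22} = \frac{1667}{3155} + 0 = \frac{1667}{3155}$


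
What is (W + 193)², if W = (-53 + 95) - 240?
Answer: 25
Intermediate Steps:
W = -198 (W = 42 - 240 = -198)
(W + 193)² = (-198 + 193)² = (-5)² = 25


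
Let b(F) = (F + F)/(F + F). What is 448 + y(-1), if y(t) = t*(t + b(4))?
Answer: 448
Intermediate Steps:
b(F) = 1 (b(F) = (2*F)/((2*F)) = (2*F)*(1/(2*F)) = 1)
y(t) = t*(1 + t) (y(t) = t*(t + 1) = t*(1 + t))
448 + y(-1) = 448 - (1 - 1) = 448 - 1*0 = 448 + 0 = 448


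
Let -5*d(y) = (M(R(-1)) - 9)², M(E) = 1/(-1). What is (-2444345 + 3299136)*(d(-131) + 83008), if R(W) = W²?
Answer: 70937395508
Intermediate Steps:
M(E) = -1 (M(E) = 1*(-1) = -1)
d(y) = -20 (d(y) = -(-1 - 9)²/5 = -⅕*(-10)² = -⅕*100 = -20)
(-2444345 + 3299136)*(d(-131) + 83008) = (-2444345 + 3299136)*(-20 + 83008) = 854791*82988 = 70937395508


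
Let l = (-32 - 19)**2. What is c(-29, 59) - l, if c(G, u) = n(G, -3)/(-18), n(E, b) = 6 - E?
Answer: -46853/18 ≈ -2602.9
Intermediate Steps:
l = 2601 (l = (-51)**2 = 2601)
c(G, u) = -1/3 + G/18 (c(G, u) = (6 - G)/(-18) = (6 - G)*(-1/18) = -1/3 + G/18)
c(-29, 59) - l = (-1/3 + (1/18)*(-29)) - 1*2601 = (-1/3 - 29/18) - 2601 = -35/18 - 2601 = -46853/18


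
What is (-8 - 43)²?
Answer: 2601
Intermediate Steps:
(-8 - 43)² = (-51)² = 2601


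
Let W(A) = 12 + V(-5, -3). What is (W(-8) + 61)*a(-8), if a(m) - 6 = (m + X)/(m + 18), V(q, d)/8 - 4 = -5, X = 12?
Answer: 416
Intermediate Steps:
V(q, d) = -8 (V(q, d) = 32 + 8*(-5) = 32 - 40 = -8)
W(A) = 4 (W(A) = 12 - 8 = 4)
a(m) = 6 + (12 + m)/(18 + m) (a(m) = 6 + (m + 12)/(m + 18) = 6 + (12 + m)/(18 + m))
(W(-8) + 61)*a(-8) = (4 + 61)*((120 + 7*(-8))/(18 - 8)) = 65*((120 - 56)/10) = 65*((1/10)*64) = 65*(32/5) = 416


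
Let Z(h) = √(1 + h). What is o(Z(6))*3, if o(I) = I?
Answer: 3*√7 ≈ 7.9373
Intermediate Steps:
o(Z(6))*3 = √(1 + 6)*3 = √7*3 = 3*√7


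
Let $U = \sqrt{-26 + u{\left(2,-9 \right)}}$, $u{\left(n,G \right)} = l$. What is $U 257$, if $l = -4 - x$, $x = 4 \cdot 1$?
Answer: $257 i \sqrt{34} \approx 1498.6 i$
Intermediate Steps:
$x = 4$
$l = -8$ ($l = -4 - 4 = -8$)
$u{\left(n,G \right)} = -8$
$U = i \sqrt{34}$ ($U = \sqrt{-26 - 8} = \sqrt{-34} = i \sqrt{34} \approx 5.8309 i$)
$U 257 = i \sqrt{34} \cdot 257 = 257 i \sqrt{34}$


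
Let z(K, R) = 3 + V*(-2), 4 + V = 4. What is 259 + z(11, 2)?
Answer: 262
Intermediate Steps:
V = 0 (V = -4 + 4 = 0)
z(K, R) = 3 (z(K, R) = 3 + 0*(-2) = 3 + 0 = 3)
259 + z(11, 2) = 259 + 3 = 262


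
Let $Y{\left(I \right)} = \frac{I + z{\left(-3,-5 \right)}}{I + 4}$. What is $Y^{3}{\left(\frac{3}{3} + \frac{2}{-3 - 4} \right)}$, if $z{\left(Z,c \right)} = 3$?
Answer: $\frac{17576}{35937} \approx 0.48908$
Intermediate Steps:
$Y{\left(I \right)} = \frac{3 + I}{4 + I}$ ($Y{\left(I \right)} = \frac{I + 3}{I + 4} = \frac{3 + I}{4 + I}$)
$Y^{3}{\left(\frac{3}{3} + \frac{2}{-3 - 4} \right)} = \left(\frac{3 + \left(\frac{3}{3} + \frac{2}{-3 - 4}\right)}{4 + \left(\frac{3}{3} + \frac{2}{-3 - 4}\right)}\right)^{3} = \left(\frac{3 + \left(3 \cdot \frac{1}{3} + \frac{2}{-3 - 4}\right)}{4 + \left(3 \cdot \frac{1}{3} + \frac{2}{-3 - 4}\right)}\right)^{3} = \left(\frac{3 + \left(1 + \frac{2}{-7}\right)}{4 + \left(1 + \frac{2}{-7}\right)}\right)^{3} = \left(\frac{3 + \left(1 + 2 \left(- \frac{1}{7}\right)\right)}{4 + \left(1 + 2 \left(- \frac{1}{7}\right)\right)}\right)^{3} = \left(\frac{3 + \left(1 - \frac{2}{7}\right)}{4 + \left(1 - \frac{2}{7}\right)}\right)^{3} = \left(\frac{3 + \frac{5}{7}}{4 + \frac{5}{7}}\right)^{3} = \left(\frac{1}{\frac{33}{7}} \cdot \frac{26}{7}\right)^{3} = \left(\frac{7}{33} \cdot \frac{26}{7}\right)^{3} = \left(\frac{26}{33}\right)^{3} = \frac{17576}{35937}$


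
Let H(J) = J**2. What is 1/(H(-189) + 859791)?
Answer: 1/895512 ≈ 1.1167e-6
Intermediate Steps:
1/(H(-189) + 859791) = 1/((-189)**2 + 859791) = 1/(35721 + 859791) = 1/895512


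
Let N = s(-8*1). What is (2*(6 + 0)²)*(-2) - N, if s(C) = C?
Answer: -136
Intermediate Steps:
N = -8 (N = -8*1 = -8)
(2*(6 + 0)²)*(-2) - N = (2*(6 + 0)²)*(-2) - 1*(-8) = (2*6²)*(-2) + 8 = (2*36)*(-2) + 8 = 72*(-2) + 8 = -144 + 8 = -136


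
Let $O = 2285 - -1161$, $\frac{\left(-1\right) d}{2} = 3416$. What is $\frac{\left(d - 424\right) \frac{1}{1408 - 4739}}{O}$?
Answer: $\frac{3628}{5739313} \approx 0.00063213$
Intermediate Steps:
$d = -6832$ ($d = \left(-2\right) 3416 = -6832$)
$O = 3446$ ($O = 2285 + 1161 = 3446$)
$\frac{\left(d - 424\right) \frac{1}{1408 - 4739}}{O} = \frac{\left(-6832 - 424\right) \frac{1}{1408 - 4739}}{3446} = - \frac{7256}{-3331} \cdot \frac{1}{3446} = \left(-7256\right) \left(- \frac{1}{3331}\right) \frac{1}{3446} = \frac{7256}{3331} \cdot \frac{1}{3446} = \frac{3628}{5739313}$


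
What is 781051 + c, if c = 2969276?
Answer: 3750327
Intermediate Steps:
781051 + c = 781051 + 2969276 = 3750327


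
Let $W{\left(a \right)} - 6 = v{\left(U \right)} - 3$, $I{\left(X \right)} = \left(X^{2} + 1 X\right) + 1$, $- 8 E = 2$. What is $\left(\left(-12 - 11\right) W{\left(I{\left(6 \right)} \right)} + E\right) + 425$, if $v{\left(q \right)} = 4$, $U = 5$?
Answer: $\frac{1055}{4} \approx 263.75$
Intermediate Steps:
$E = - \frac{1}{4}$ ($E = \left(- \frac{1}{8}\right) 2 = - \frac{1}{4} \approx -0.25$)
$I{\left(X \right)} = 1 + X + X^{2}$ ($I{\left(X \right)} = \left(X^{2} + X\right) + 1 = \left(X + X^{2}\right) + 1 = 1 + X + X^{2}$)
$W{\left(a \right)} = 7$ ($W{\left(a \right)} = 6 + \left(4 - 3\right) = 6 + 1 = 7$)
$\left(\left(-12 - 11\right) W{\left(I{\left(6 \right)} \right)} + E\right) + 425 = \left(\left(-12 - 11\right) 7 - \frac{1}{4}\right) + 425 = \left(\left(-23\right) 7 - \frac{1}{4}\right) + 425 = \left(-161 - \frac{1}{4}\right) + 425 = - \frac{645}{4} + 425 = \frac{1055}{4}$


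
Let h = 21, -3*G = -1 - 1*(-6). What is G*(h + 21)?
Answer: -70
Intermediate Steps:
G = -5/3 (G = -(-1 - 1*(-6))/3 = -(-1 + 6)/3 = -⅓*5 = -5/3 ≈ -1.6667)
G*(h + 21) = -5*(21 + 21)/3 = -5/3*42 = -70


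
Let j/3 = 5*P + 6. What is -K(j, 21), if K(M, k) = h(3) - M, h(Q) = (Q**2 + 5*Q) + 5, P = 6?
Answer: 79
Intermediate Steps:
j = 108 (j = 3*(5*6 + 6) = 3*(30 + 6) = 3*36 = 108)
h(Q) = 5 + Q**2 + 5*Q
K(M, k) = 29 - M (K(M, k) = (5 + 3**2 + 5*3) - M = (5 + 9 + 15) - M = 29 - M)
-K(j, 21) = -(29 - 1*108) = -(29 - 108) = -1*(-79) = 79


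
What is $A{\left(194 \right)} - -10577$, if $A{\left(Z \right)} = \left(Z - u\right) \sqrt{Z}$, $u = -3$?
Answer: $10577 + 197 \sqrt{194} \approx 13321.0$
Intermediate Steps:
$A{\left(Z \right)} = \sqrt{Z} \left(3 + Z\right)$ ($A{\left(Z \right)} = \left(Z - -3\right) \sqrt{Z} = \left(Z + 3\right) \sqrt{Z} = \left(3 + Z\right) \sqrt{Z} = \sqrt{Z} \left(3 + Z\right)$)
$A{\left(194 \right)} - -10577 = \sqrt{194} \left(3 + 194\right) - -10577 = \sqrt{194} \cdot 197 + 10577 = 197 \sqrt{194} + 10577 = 10577 + 197 \sqrt{194}$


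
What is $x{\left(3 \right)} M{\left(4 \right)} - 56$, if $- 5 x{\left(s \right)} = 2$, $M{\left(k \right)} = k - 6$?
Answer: $- \frac{276}{5} \approx -55.2$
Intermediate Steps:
$M{\left(k \right)} = -6 + k$
$x{\left(s \right)} = - \frac{2}{5}$ ($x{\left(s \right)} = \left(- \frac{1}{5}\right) 2 = - \frac{2}{5}$)
$x{\left(3 \right)} M{\left(4 \right)} - 56 = - \frac{2 \left(-6 + 4\right)}{5} - 56 = \left(- \frac{2}{5}\right) \left(-2\right) - 56 = \frac{4}{5} - 56 = - \frac{276}{5}$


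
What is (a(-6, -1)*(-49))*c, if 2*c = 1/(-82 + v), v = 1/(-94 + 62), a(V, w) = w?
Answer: -112/375 ≈ -0.29867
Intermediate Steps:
v = -1/32 (v = 1/(-32) = -1/32 ≈ -0.031250)
c = -16/2625 (c = 1/(2*(-82 - 1/32)) = 1/(2*(-2625/32)) = (1/2)*(-32/2625) = -16/2625 ≈ -0.0060952)
(a(-6, -1)*(-49))*c = -1*(-49)*(-16/2625) = 49*(-16/2625) = -112/375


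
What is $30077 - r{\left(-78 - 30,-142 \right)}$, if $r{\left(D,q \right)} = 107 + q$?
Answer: $30112$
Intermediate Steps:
$30077 - r{\left(-78 - 30,-142 \right)} = 30077 - \left(107 - 142\right) = 30077 - -35 = 30077 + 35 = 30112$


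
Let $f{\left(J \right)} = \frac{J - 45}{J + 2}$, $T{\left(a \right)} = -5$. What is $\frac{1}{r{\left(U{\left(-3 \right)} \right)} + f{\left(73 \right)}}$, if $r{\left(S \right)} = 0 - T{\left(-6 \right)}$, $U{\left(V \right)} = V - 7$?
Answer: $\frac{75}{403} \approx 0.1861$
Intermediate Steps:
$U{\left(V \right)} = -7 + V$
$r{\left(S \right)} = 5$ ($r{\left(S \right)} = 0 - -5 = 0 + 5 = 5$)
$f{\left(J \right)} = \frac{-45 + J}{2 + J}$
$\frac{1}{r{\left(U{\left(-3 \right)} \right)} + f{\left(73 \right)}} = \frac{1}{5 + \frac{-45 + 73}{2 + 73}} = \frac{1}{5 + \frac{1}{75} \cdot 28} = \frac{1}{5 + \frac{28}{75}} = \frac{1}{\frac{403}{75}} = \frac{75}{403}$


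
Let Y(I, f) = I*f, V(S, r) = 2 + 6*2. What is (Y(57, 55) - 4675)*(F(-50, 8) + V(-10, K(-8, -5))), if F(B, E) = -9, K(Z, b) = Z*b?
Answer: -7700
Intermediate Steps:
V(S, r) = 14 (V(S, r) = 2 + 12 = 14)
(Y(57, 55) - 4675)*(F(-50, 8) + V(-10, K(-8, -5))) = (57*55 - 4675)*(-9 + 14) = (3135 - 4675)*5 = -1540*5 = -7700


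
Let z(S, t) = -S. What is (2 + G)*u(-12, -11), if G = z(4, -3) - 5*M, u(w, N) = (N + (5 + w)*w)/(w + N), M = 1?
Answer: 511/23 ≈ 22.217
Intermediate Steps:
u(w, N) = (N + w*(5 + w))/(N + w)
G = -9 (G = -1*4 - 5*1 = -4 - 5 = -9)
(2 + G)*u(-12, -11) = (2 - 9)*((-11 + (-12)² + 5*(-12))/(-11 - 12)) = -7*(-11 + 144 - 60)/(-23) = -(-7)*73/23 = -7*(-73/23) = 511/23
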